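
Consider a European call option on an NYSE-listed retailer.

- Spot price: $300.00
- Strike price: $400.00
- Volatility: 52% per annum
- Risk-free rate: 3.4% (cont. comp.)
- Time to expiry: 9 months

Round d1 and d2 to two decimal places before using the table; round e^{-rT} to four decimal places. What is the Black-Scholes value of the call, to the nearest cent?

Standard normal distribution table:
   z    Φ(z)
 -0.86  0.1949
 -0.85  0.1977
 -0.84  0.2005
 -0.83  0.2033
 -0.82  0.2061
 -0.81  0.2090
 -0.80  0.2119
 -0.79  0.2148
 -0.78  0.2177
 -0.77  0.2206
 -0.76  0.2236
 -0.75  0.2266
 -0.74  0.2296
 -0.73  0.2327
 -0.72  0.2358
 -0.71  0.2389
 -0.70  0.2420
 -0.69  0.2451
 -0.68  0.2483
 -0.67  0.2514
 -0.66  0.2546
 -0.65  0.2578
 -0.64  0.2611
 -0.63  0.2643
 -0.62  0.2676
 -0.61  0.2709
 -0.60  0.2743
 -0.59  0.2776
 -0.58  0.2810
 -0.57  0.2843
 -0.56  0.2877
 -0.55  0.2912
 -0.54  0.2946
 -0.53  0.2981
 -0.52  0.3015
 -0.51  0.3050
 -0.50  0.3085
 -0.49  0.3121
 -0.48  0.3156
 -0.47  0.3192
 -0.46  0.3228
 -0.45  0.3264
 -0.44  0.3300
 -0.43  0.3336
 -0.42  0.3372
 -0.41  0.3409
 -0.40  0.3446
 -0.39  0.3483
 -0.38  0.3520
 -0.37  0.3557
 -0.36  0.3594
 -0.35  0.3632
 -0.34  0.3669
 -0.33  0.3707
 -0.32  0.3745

$26.33

σ√T = 0.52 × 0.8660 = 0.4503
d₁ = [ln(300/400) + (0.034 + 0.52²/2)·0.75] / 0.4503 = [-0.2877 + 0.1269] / 0.4503 = -0.3570 → -0.36
d₂ = d₁ − σ√T = -0.3570 − 0.4503 = -0.8074 → -0.81
exp(−rT) = exp(−0.034·0.75) = 0.9748
N(d₁) = N(-0.36) = 0.3594;  N(d₂) = N(-0.81) = 0.2090
C = 300·0.3594 − 400·0.9748·0.2090 = 107.8200 − 81.4933 = 26.3267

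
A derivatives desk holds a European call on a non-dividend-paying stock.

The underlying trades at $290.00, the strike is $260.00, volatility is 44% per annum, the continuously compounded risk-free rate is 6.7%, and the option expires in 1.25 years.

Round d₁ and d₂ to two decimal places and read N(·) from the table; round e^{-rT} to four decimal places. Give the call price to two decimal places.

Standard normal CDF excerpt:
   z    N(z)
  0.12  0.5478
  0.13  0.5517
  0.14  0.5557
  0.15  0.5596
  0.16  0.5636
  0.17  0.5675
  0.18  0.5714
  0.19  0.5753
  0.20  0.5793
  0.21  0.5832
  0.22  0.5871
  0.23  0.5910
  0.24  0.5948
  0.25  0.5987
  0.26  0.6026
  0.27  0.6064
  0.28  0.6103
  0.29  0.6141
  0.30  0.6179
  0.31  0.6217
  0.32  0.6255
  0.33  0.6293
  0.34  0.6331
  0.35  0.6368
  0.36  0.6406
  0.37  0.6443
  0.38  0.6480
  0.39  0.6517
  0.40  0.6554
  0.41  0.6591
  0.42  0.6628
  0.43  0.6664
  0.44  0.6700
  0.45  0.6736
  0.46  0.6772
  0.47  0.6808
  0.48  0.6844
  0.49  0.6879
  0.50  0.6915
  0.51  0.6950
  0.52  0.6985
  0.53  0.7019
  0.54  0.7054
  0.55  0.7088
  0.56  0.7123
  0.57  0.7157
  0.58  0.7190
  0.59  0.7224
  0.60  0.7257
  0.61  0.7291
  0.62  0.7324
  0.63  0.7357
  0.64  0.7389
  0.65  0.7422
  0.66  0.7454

$80.47

σ√T = 0.44·√1.25 = 0.4919
d₁ = [ln(290/260) + (0.067 + 0.44²/2)·1.25] / 0.4919 = [0.1092 + 0.2047] / 0.4919 = 0.6382 which rounds to 0.64
d₂ = d₁ − σ√T = 0.6382 − 0.4919 = 0.1463 which rounds to 0.15
e^(−rT) = e^(−0.067·1.25) = 0.9197
N(d₁) = N(0.64) = 0.7389;  N(d₂) = N(0.15) = 0.5596
C = 290·0.7389 − 260·0.9197·0.5596 = 214.2810 − 133.8127 = 80.4683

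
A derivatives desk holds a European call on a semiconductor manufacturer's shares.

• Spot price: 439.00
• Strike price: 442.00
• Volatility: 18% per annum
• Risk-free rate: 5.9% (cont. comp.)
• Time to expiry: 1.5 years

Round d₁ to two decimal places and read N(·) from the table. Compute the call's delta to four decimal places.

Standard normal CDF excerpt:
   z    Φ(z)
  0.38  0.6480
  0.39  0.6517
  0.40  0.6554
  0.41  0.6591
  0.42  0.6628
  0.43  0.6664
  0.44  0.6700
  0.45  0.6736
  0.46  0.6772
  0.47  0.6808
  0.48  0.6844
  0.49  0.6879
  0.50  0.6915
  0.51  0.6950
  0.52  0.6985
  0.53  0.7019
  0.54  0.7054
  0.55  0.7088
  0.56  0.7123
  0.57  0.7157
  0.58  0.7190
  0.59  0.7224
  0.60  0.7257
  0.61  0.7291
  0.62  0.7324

σ√T = 0.18·√1.5 = 0.2205
d₁ = [ln(439/442) + (0.059 + 0.18²/2)·1.5] / 0.2205 = [-0.0068 + 0.1128] / 0.2205 = 0.4808 ⇒ 0.48
N(d₁) = N(0.48) = 0.6844
Δ_call = N(d₁) = 0.6844

0.6844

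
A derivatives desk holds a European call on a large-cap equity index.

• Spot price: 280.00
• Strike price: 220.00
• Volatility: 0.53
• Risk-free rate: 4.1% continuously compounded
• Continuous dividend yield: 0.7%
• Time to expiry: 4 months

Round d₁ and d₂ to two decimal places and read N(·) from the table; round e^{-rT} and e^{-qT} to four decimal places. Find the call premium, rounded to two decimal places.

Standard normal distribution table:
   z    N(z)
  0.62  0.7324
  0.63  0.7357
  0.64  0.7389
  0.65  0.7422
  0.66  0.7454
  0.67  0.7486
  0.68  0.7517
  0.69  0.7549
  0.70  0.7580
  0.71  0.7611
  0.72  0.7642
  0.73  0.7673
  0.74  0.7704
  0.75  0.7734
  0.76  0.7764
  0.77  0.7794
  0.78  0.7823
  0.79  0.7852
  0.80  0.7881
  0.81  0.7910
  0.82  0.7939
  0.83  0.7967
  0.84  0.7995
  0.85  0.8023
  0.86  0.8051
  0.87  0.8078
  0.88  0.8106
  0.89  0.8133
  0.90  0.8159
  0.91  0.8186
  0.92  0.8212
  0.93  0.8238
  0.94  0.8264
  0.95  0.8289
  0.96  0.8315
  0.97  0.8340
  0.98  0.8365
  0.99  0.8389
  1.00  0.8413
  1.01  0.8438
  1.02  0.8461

σ√T = 0.53 × 0.5774 = 0.3060
ln(S/K) + (r − q + σ²/2)T = ln(280/220) + (0.041 − 0.007 + 0.53²/2)·0.3333 = 0.2412 + 0.0582 = 0.2993
d₁ = 0.2993 / 0.3060 = 0.9782 which rounds to 0.98
d₂ = d₁ − σ√T = 0.9782 − 0.3060 = 0.6722 which rounds to 0.67
exp(−qT) = exp(−0.007·0.3333) = 0.9977;  exp(−rT) = exp(−0.041·0.3333) = 0.9864
N(d₁) = N(0.98) = 0.8365;  N(d₂) = N(0.67) = 0.7486
C = 280·0.9977·0.8365 − 220·0.9864·0.7486 = 233.6813 − 162.4522 = 71.2291

71.23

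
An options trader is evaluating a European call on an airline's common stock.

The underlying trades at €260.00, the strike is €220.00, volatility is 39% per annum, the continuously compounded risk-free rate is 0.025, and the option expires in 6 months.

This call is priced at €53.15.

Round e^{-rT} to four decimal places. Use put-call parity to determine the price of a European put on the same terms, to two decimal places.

€10.42

e^(−rT) = e^(−0.025·0.5) = 0.9876
Put-call parity: C − P = S − K·e^(−rT) = 260 − 220·0.9876 = 260 − 217.2720 = 42.7280
P = C − (C − P) = 53.15 − (42.7280) = 10.4220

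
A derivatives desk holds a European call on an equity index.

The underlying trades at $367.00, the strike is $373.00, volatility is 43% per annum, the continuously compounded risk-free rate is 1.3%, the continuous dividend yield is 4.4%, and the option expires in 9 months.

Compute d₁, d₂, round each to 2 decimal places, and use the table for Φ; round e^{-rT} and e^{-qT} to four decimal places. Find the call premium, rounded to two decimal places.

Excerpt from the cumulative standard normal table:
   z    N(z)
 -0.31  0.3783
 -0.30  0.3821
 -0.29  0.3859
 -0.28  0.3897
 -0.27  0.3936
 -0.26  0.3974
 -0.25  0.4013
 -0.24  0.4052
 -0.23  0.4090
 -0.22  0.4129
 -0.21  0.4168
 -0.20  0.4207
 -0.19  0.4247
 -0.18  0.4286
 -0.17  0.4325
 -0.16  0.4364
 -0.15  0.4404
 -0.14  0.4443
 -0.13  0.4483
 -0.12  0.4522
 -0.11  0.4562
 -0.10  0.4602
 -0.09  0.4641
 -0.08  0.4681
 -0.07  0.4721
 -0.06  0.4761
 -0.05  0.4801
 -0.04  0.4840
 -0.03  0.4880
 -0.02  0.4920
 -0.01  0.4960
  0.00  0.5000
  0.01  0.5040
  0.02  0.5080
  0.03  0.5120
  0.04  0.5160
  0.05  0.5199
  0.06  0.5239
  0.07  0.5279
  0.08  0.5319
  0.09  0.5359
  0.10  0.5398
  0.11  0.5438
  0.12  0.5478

$46.32

σ√T = 0.43·√0.75 = 0.3724
ln(S/K) + (r − q + σ²/2)T = ln(367/373) + (0.013 − 0.044 + 0.43²/2)·0.75 = -0.0162 + 0.0461 = 0.0299
d₁ = 0.0299 / 0.3724 = 0.0802 → 0.08
d₂ = d₁ − σ√T = 0.0802 − 0.3724 = -0.2922 → -0.29
exp(−qT) = exp(−0.044·0.75) = 0.9675;  exp(−rT) = exp(−0.013·0.75) = 0.9903
C = 367·0.9675·N(0.08) − 373·0.9903·N(-0.29) = 367·0.9675·0.5319 − 373·0.9903·0.3859 = 188.8631 − 142.5445 = 46.3186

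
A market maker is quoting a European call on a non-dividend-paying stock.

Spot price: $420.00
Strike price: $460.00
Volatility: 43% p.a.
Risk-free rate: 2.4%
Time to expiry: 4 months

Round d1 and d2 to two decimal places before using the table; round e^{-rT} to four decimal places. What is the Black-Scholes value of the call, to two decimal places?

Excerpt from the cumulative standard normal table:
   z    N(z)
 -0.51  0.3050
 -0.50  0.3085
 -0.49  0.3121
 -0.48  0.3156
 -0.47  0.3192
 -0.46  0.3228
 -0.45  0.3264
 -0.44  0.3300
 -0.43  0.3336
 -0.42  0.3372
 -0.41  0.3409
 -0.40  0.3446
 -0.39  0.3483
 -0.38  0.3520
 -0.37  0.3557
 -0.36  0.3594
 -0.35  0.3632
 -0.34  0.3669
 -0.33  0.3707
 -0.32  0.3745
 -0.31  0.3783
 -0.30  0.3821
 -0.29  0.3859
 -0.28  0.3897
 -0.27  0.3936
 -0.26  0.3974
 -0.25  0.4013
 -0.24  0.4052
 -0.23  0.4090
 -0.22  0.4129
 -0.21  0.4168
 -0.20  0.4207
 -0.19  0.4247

$27.76

σ√T = 0.43·√0.3333 = 0.2483
ln(S/K) + (r + σ²/2)T = ln(420/460) + (0.024 + 0.43²/2)·0.3333 = -0.0910 + 0.0388 = -0.0522
d₁ = -0.0522 / 0.2483 = -0.2101 → -0.21
d₂ = d₁ − σ√T = -0.2101 − 0.2483 = -0.4583 → -0.46
e^(−rT) = e^(−0.024·0.3333) = 0.9920
C = 420·N(-0.21) − 460·0.9920·N(-0.46) = 420·0.4168 − 460·0.9920·0.3228 = 175.0560 − 147.3001 = 27.7559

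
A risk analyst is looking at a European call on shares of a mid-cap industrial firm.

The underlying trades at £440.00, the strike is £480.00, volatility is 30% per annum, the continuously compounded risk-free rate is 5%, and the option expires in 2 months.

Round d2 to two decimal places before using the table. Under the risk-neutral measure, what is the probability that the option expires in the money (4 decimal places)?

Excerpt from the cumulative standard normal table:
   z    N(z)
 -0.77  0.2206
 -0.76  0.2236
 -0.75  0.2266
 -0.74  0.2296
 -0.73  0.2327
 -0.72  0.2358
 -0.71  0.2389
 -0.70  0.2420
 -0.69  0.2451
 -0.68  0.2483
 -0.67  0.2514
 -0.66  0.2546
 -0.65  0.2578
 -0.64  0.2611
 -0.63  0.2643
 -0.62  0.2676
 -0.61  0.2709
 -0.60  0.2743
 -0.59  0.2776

T = 0.1667;  σ√T = 0.1225
d₁ = [ln(440/480) + (0.05 + 0.3²/2)·0.1667] / 0.1225 = [-0.0870 + 0.0158] / 0.1225 = -0.5812 ⇒ -0.58
d₂ = d₁ − σ√T = -0.5812 − 0.1225 = -0.7036 ⇒ -0.70
Pr(exercise) under Q = N(d₂) = 0.2420

0.2420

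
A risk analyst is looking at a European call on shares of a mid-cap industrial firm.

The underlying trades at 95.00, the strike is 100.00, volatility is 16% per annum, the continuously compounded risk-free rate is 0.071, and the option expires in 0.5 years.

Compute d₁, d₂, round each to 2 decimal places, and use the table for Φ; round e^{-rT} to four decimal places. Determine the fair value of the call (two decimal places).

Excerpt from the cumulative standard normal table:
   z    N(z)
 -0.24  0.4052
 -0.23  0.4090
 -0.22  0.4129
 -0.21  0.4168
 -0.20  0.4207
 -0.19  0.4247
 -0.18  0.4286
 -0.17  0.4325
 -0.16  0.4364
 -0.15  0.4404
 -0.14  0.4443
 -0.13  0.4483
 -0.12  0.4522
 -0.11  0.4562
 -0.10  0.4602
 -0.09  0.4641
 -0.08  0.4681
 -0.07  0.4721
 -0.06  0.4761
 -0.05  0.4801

3.87

T = 0.5;  σ√T = 0.1131
d₁ = [ln(95/100) + (0.071 + 0.16²/2)·0.5] / 0.1131 = [-0.0513 + 0.0419] / 0.1131 = -0.0830 ≈ -0.08
d₂ = d₁ − σ√T = -0.0830 − 0.1131 = -0.1962 ≈ -0.20
exp(−rT) = exp(−0.071·0.5) = 0.9651
N(d₁) = N(-0.08) = 0.4681;  N(d₂) = N(-0.20) = 0.4207
C = 95·0.4681 − 100·0.9651·0.4207 = 44.4695 − 40.6018 = 3.8677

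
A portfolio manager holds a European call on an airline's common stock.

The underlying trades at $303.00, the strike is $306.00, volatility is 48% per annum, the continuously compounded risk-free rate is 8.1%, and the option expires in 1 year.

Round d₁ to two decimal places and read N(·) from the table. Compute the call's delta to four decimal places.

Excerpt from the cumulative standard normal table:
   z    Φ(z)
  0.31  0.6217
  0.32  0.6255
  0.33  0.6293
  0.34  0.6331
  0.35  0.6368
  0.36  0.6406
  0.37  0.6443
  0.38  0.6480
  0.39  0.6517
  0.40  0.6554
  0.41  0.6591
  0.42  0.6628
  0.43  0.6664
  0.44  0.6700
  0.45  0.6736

0.6517

T = 1;  σ√T = 0.4800
ln(S/K) + (r + σ²/2)T = ln(303/306) + (0.081 + 0.48²/2)·1 = -0.0099 + 0.1962 = 0.1863
d₁ = 0.1863 / 0.4800 = 0.3882 which rounds to 0.39
N(d₁) = N(0.39) = 0.6517
Δ_call = N(d₁) = 0.6517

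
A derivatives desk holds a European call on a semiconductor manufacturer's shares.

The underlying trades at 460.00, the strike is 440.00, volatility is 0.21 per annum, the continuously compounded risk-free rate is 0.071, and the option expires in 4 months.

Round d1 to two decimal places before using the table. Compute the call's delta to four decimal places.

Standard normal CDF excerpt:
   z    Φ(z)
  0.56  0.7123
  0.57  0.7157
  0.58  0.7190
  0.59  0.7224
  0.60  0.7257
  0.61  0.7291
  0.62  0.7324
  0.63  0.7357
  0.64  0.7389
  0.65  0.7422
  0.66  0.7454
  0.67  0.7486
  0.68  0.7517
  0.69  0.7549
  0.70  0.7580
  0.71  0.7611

σ√T = 0.21·√0.3333 = 0.1212
d₁ = [ln(460/440) + (0.071 + 0.21²/2)·0.3333] / 0.1212 = [0.0445 + 0.0310] / 0.1212 = 0.6225 ⇒ 0.62
N(d₁) = N(0.62) = 0.7324
Δ_call = N(d₁) = 0.7324

0.7324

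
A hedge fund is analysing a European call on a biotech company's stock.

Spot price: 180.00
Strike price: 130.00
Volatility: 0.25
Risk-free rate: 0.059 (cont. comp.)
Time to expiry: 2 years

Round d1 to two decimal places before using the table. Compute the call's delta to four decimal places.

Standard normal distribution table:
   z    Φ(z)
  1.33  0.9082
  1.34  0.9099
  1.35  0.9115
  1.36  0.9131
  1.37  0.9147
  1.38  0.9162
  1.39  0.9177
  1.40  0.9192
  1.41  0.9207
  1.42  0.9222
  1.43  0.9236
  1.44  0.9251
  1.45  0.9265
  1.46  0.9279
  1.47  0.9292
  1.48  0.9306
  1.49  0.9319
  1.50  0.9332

σ√T = 0.25 × 1.4142 = 0.3536
ln(S/K) + (r + σ²/2)T = ln(180/130) + (0.059 + 0.25²/2)·2 = 0.3254 + 0.1805 = 0.5059
d₁ = 0.5059 / 0.3536 = 1.4310 which rounds to 1.43
N(d₁) = N(1.43) = 0.9236
Δ_call = N(d₁) = 0.9236

0.9236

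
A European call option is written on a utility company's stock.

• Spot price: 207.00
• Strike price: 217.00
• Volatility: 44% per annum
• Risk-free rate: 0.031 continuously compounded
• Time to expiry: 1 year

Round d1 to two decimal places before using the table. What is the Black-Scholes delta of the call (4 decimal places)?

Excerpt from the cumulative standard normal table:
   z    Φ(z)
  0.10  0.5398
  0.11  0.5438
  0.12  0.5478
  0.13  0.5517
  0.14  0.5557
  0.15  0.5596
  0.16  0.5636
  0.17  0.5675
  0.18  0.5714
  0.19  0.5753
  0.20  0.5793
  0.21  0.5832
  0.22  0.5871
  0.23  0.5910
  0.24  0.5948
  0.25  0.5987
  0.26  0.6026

0.5714

σ√T = 0.44 × 1.0000 = 0.4400
d₁ = [ln(207/217) + (0.031 + 0.44²/2)·1] / 0.4400 = [-0.0472 + 0.1278] / 0.4400 = 0.1832 → 0.18
N(d₁) = N(0.18) = 0.5714
Δ_call = N(d₁) = 0.5714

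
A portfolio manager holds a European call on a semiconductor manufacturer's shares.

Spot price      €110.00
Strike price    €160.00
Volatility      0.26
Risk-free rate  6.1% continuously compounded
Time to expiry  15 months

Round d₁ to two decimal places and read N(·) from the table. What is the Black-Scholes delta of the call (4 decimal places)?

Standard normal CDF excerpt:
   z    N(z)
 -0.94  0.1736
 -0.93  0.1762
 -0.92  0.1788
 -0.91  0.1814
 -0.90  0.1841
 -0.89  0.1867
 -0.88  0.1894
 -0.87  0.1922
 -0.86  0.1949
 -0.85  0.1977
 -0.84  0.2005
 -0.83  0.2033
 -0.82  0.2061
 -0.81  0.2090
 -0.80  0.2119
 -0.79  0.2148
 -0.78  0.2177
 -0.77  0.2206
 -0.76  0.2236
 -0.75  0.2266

T = 1.25;  σ√T = 0.2907
d₁ = [ln(110/160) + (0.061 + 0.26²/2)·1.25] / 0.2907 = [-0.3747 + 0.1185] / 0.2907 = -0.8813 ⇒ -0.88
N(d₁) = N(-0.88) = 0.1894
Δ_call = N(d₁) = 0.1894

0.1894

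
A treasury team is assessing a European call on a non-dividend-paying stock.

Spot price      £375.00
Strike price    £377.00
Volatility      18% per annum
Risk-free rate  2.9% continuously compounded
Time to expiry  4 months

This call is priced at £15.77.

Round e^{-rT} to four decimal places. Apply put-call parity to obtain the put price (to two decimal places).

exp(−rT) = exp(−0.029·0.3333) = 0.9904
Put-call parity: C − P = S − K·e^(−rT) = 375 − 377·0.9904 = 375 − 373.3808 = 1.6192
P = C − (C − P) = 15.77 − (1.6192) = 14.1508

£14.15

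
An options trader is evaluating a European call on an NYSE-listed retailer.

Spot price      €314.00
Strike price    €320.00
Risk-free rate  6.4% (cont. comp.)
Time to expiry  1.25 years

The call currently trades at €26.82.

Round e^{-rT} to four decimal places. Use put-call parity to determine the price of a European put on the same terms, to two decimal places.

€8.21

e^(−rT) = e^(−0.064·1.25) = 0.9231
Put-call parity: C − P = S − K·e^(−rT) = 314 − 320·0.9231 = 314 − 295.3920 = 18.6080
P = C − (C − P) = 26.82 − (18.6080) = 8.2120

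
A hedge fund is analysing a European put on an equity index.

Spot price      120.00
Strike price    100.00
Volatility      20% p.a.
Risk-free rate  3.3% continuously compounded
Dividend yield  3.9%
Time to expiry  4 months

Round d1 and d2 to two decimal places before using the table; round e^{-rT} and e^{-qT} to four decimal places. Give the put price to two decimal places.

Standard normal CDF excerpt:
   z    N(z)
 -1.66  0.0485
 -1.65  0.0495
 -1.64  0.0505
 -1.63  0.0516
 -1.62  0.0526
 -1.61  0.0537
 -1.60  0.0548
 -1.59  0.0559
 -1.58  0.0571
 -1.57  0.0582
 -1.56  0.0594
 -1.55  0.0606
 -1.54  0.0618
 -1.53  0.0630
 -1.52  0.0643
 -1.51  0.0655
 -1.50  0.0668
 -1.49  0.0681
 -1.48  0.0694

0.38

σ√T = 0.2·√0.3333 = 0.1155
d₁ = [ln(120/100) + (0.033 − 0.039 + 0.2²/2)·0.3333] / 0.1155 = [0.1823 + 0.0047] / 0.1155 = 1.6194 → 1.62
d₂ = d₁ − σ√T = 1.6194 − 0.1155 = 1.5039 → 1.50
exp(−qT) = exp(−0.039·0.3333) = 0.9871;  exp(−rT) = exp(−0.033·0.3333) = 0.9891
N(−d₂) = N(-1.50) = 0.0668;  N(−d₁) = N(-1.62) = 0.0526
P = 100·0.9891·0.0668 − 120·0.9871·0.0526 = 6.6072 − 6.2306 = 0.3766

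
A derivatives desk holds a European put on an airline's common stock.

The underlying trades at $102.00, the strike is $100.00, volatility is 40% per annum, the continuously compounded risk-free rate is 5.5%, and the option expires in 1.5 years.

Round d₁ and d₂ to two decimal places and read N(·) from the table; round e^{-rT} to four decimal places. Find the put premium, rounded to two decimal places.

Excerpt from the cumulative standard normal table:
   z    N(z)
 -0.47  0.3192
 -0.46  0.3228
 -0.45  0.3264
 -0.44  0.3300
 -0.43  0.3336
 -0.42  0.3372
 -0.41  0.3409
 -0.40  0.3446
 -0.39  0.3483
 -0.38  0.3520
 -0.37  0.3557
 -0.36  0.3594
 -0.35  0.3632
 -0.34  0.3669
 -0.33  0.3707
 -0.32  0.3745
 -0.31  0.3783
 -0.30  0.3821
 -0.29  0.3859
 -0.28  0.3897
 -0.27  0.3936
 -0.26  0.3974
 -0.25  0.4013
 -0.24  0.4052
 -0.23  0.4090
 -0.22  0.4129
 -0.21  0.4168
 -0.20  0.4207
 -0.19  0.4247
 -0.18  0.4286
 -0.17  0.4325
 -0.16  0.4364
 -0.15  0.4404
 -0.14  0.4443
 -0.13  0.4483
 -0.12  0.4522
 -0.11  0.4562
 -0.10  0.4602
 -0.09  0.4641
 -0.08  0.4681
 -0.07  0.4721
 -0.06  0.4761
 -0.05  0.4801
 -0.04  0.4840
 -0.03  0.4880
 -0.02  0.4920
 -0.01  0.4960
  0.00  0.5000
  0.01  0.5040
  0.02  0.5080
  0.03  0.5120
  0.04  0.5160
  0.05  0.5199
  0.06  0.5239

$14.22

T = 1.5;  σ√T = 0.4899
ln(S/K) + (r + σ²/2)T = ln(102/100) + (0.055 + 0.4²/2)·1.5 = 0.0198 + 0.2025 = 0.2223
d₁ = 0.2223 / 0.4899 = 0.4538 ≈ 0.45
d₂ = d₁ − σ√T = 0.4538 − 0.4899 = -0.0361 ≈ -0.04
e^(−rT) = e^(−0.055·1.5) = 0.9208
N(−d₂) = N(0.04) = 0.5160;  N(−d₁) = N(-0.45) = 0.3264
P = 100·0.9208·0.5160 − 102·0.3264 = 47.5133 − 33.2928 = 14.2205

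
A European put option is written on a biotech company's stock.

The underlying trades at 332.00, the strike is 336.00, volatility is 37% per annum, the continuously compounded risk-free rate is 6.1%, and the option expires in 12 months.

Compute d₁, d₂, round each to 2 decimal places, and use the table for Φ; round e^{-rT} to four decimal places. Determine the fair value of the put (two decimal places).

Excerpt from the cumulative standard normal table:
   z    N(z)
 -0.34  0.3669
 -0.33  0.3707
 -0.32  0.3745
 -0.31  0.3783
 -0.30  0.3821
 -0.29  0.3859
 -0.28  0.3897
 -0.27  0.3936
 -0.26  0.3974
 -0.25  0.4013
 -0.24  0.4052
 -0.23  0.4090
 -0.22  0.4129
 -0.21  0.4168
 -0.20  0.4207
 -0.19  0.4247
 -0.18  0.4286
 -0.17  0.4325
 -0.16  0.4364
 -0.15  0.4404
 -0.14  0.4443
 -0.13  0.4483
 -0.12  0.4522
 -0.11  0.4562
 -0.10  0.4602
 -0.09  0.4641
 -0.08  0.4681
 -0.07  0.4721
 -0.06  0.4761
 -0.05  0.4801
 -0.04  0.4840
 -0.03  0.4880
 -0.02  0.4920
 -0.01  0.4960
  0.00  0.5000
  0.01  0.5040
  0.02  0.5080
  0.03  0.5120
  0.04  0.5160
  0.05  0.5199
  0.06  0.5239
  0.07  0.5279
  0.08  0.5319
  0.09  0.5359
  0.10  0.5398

T = 1;  σ√T = 0.3700
ln(S/K) + (r + σ²/2)T = ln(332/336) + (0.061 + 0.37²/2)·1 = -0.0120 + 0.1295 = 0.1175
d₁ = 0.1175 / 0.3700 = 0.3175 ≈ 0.32
d₂ = d₁ − σ√T = 0.3175 − 0.3700 = -0.0525 ≈ -0.05
e^(−rT) = e^(−0.061·1) = 0.9408
N(−d₂) = N(0.05) = 0.5199;  N(−d₁) = N(-0.32) = 0.3745
P = 336·0.9408·0.5199 − 332·0.3745 = 164.3450 − 124.3340 = 40.0110

40.01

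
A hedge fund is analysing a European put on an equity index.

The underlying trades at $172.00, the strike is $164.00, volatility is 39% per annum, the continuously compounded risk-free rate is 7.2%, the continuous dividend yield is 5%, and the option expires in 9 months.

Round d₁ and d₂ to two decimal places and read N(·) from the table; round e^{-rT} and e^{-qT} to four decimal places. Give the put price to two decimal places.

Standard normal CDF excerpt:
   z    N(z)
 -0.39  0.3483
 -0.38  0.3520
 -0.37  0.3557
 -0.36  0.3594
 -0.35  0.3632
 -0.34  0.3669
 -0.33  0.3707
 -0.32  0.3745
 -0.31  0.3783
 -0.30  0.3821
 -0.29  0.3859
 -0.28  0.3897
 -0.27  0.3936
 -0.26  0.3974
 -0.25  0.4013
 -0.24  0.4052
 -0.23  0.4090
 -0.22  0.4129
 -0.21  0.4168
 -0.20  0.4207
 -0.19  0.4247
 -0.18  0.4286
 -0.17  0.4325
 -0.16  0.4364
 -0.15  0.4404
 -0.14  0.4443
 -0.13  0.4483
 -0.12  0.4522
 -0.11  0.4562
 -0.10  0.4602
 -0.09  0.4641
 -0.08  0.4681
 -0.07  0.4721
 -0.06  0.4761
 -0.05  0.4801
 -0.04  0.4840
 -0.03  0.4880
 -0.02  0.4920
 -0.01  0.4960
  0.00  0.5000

$16.90

σ√T = 0.39 × 0.8660 = 0.3377
d₁ = [ln(172/164) + (0.072 − 0.05 + 0.39²/2)·0.75] / 0.3377 = [0.0476 + 0.0735] / 0.3377 = 0.3587 → 0.36
d₂ = d₁ − σ√T = 0.3587 − 0.3377 = 0.0210 → 0.02
exp(−qT) = exp(−0.05·0.75) = 0.9632;  exp(−rT) = exp(−0.072·0.75) = 0.9474
N(−d₂) = N(-0.02) = 0.4920;  N(−d₁) = N(-0.36) = 0.3594
P = 164·0.9474·0.4920 − 172·0.9632·0.3594 = 76.4438 − 59.5419 = 16.9019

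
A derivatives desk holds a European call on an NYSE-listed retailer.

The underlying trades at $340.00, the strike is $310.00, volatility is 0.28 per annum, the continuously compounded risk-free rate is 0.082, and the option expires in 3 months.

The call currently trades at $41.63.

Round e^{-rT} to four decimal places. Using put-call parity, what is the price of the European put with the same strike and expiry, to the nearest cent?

e^(−rT) = e^(−0.082·0.25) = 0.9797
Put-call parity: C − P = S − K·e^(−rT) = 340 − 310·0.9797 = 340 − 303.7070 = 36.2930
P = C − (C − P) = 41.63 − (36.2930) = 5.3370

$5.34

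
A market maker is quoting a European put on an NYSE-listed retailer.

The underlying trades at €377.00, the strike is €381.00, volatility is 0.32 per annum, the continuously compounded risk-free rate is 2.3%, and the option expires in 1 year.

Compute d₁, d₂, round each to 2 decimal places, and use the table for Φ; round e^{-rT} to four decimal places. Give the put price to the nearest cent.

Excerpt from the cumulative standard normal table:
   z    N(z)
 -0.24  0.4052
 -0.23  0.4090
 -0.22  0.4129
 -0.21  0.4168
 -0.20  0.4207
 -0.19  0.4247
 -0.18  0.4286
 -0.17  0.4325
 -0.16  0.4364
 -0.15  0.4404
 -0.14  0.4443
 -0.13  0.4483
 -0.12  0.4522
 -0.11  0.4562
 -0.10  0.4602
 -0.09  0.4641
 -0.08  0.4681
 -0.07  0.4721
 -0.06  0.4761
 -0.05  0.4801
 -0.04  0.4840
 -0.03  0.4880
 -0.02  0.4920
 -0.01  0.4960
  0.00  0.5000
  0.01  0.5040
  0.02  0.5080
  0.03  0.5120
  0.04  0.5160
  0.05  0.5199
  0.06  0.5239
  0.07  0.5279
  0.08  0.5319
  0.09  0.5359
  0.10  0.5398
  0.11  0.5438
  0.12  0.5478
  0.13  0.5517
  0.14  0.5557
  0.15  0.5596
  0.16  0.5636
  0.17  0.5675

σ√T = 0.32·√1 = 0.3200
ln(S/K) + (r + σ²/2)T = ln(377/381) + (0.023 + 0.32²/2)·1 = -0.0106 + 0.0742 = 0.0636
d₁ = 0.0636 / 0.3200 = 0.1989 → 0.20
d₂ = d₁ − σ√T = 0.1989 − 0.3200 = -0.1211 → -0.12
e^(−rT) = e^(−0.023·1) = 0.9773
N(−d₂) = N(0.12) = 0.5478;  N(−d₁) = N(-0.20) = 0.4207
P = 381·0.9773·0.5478 − 377·0.4207 = 203.9740 − 158.6039 = 45.3701

€45.37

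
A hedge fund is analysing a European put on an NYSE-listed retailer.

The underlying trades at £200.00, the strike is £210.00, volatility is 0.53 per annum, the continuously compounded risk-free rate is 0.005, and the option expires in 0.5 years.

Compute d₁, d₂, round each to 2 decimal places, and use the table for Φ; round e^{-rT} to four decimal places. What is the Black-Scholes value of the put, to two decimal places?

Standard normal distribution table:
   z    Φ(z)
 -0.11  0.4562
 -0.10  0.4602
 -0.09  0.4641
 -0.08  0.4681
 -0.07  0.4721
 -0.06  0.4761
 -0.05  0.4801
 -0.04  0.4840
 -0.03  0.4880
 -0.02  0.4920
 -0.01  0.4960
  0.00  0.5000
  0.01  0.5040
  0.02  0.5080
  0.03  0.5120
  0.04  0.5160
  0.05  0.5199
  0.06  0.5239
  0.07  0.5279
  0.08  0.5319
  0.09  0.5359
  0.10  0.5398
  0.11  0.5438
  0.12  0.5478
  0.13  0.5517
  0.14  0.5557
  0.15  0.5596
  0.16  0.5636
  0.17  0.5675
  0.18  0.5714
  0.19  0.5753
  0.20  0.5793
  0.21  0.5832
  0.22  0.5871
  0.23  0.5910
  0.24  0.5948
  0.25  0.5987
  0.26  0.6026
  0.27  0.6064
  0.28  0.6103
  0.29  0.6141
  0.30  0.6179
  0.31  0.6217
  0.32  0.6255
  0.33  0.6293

£35.01

T = 0.5;  σ√T = 0.3748
d₁ = [ln(200/210) + (0.005 + 0.53²/2)·0.5] / 0.3748 = [-0.0488 + 0.0727] / 0.3748 = 0.0639 ⇒ 0.06
d₂ = d₁ − σ√T = 0.0639 − 0.3748 = -0.3109 ⇒ -0.31
e^(−rT) = e^(−0.005·0.5) = 0.9975
N(−d₂) = N(0.31) = 0.6217;  N(−d₁) = N(-0.06) = 0.4761
P = 210·0.9975·0.6217 − 200·0.4761 = 130.2306 − 95.2200 = 35.0106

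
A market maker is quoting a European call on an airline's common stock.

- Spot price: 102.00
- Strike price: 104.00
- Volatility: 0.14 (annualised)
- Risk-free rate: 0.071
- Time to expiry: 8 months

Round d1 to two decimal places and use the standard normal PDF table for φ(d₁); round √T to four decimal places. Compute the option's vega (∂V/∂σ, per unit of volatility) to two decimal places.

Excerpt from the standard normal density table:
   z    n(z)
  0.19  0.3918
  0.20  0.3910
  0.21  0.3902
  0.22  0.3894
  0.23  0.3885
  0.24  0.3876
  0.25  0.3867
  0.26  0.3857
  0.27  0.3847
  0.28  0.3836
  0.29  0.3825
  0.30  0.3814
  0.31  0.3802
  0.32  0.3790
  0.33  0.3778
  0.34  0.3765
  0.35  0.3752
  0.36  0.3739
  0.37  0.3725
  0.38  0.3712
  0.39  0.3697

σ√T = 0.14 × 0.8165 = 0.1143
d₁ = [ln(102/104) + (0.071 + ½·0.14²)·0.6667] / (σ√T) = (-0.0194 + 0.0539) / 0.1143 = 0.3014 ⇒ 0.30
√T = √0.6667 = 0.8165
φ(d₁) = φ(0.30) = 0.3814
vega = S·φ(d₁)·√T = 102·0.3814·0.8165 = 31.7641
(Vega is the same for a European call and put with the same parameters.)

31.76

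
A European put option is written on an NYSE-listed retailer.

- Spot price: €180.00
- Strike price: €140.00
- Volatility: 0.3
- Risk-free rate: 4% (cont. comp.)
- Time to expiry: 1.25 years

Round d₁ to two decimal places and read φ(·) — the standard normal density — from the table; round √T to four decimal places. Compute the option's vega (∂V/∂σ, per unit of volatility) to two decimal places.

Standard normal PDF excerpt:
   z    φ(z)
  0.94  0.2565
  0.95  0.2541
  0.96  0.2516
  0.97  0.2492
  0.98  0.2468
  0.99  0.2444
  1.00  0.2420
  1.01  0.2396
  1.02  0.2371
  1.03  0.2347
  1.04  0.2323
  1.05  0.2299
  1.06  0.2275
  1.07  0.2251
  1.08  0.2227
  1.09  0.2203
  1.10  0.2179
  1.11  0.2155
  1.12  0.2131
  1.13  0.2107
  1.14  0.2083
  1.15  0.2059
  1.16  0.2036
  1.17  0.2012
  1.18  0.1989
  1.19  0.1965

45.30

σ√T = 0.3·√1.25 = 0.3354
ln(S/K) + (r + σ²/2)T = ln(180/140) + (0.04 + 0.3²/2)·1.25 = 0.2513 + 0.1062 = 0.3576
d₁ = 0.3576 / 0.3354 = 1.0661 which rounds to 1.07
√T = √1.25 = 1.1180
φ(d₁) = φ(1.07) = 0.2251
vega = S·φ(d₁)·√T = 180·0.2251·1.1180 = 45.2991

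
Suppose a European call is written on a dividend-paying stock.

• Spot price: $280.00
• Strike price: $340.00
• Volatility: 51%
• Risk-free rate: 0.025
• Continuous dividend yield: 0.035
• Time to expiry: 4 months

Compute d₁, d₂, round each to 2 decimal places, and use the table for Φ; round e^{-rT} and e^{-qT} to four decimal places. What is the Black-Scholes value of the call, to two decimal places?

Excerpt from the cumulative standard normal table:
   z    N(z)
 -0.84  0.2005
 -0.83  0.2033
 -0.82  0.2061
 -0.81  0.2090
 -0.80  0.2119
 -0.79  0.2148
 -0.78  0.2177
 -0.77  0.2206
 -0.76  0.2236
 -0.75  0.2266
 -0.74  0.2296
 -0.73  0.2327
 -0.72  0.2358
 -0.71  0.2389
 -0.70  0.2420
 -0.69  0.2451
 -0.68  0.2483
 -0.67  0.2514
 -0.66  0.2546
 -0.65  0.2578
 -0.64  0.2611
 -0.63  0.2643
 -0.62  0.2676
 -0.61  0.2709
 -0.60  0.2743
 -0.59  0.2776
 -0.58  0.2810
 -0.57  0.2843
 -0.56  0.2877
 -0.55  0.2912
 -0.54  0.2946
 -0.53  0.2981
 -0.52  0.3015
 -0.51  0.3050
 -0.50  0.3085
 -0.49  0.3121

$13.95

σ√T = 0.51·√0.3333 = 0.2944
d₁ = [ln(280/340) + (0.025 − 0.035 + ½·0.51²)·0.3333] / (σ√T) = (-0.1942 + 0.0400) / 0.2944 = -0.5235 ⇒ -0.52
d₂ = -0.5235 − 0.2944 = -0.8179 ⇒ -0.82
e^(−qT) = e^(−0.035·0.3333) = 0.9884;  e^(−rT) = e^(−0.025·0.3333) = 0.9917
C = 280·0.9884·N(-0.52) − 340·0.9917·N(-0.82) = 280·0.9884·0.3015 − 340·0.9917·0.2061 = 83.4407 − 69.4924 = 13.9483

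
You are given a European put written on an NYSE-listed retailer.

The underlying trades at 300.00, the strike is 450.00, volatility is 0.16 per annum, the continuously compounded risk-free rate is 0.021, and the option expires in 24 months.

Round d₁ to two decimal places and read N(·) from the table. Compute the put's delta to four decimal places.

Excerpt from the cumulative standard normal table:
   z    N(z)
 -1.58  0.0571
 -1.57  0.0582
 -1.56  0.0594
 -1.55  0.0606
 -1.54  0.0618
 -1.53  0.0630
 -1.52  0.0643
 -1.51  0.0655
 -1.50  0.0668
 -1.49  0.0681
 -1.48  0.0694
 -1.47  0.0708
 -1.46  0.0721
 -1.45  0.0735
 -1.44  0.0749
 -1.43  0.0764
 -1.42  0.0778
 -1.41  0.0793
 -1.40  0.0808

-0.9319

σ√T = 0.16·√2 = 0.2263
d₁ = [ln(300/450) + (0.021 + ½·0.16²)·2] / (σ√T) = (-0.4055 + 0.0676) / 0.2263 = -1.4932 ≈ -1.49
N(d₁) = N(-1.49) = 0.0681
Δ_put = N(d₁) − 1 = 0.0681 − 1 = -0.9319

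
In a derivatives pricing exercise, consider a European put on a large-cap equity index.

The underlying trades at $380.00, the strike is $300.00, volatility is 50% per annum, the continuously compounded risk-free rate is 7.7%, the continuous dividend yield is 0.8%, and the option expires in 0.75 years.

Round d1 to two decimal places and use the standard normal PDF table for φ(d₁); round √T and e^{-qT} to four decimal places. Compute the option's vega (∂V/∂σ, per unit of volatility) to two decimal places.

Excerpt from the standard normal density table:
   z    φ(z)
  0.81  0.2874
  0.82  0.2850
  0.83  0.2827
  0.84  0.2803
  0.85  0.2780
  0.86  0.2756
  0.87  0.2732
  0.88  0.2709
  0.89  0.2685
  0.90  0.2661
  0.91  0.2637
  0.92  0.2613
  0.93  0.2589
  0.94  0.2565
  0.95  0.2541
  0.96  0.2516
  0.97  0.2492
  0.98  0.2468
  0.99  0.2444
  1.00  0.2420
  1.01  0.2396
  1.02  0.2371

88.61

σ√T = 0.5 × 0.8660 = 0.4330
d₁ = [ln(380/300) + (0.077 − 0.008 + ½·0.5²)·0.75] / (σ√T) = (0.2364 + 0.1455) / 0.4330 = 0.8819 ⇒ 0.88
√T = √0.75 = 0.8660
φ(d₁) = φ(0.88) = 0.2709
e^(−qT) = e^(−0.008·0.75) = 0.9940
vega = S·e^(−qT)·φ(d₁)·√T = 380·0.9940·0.2709·0.8660 = 88.6129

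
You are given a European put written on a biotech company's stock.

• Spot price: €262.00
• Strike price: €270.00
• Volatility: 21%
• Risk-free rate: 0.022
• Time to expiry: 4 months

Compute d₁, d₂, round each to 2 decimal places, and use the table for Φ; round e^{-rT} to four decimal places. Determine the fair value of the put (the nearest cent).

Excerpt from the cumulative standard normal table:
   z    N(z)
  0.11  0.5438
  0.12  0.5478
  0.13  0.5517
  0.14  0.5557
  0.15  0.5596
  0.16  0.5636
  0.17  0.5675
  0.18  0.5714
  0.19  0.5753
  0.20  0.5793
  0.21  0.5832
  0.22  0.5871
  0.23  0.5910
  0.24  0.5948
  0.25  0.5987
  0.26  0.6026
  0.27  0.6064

T = 0.3333;  σ√T = 0.1212
d₁ = [ln(262/270) + (0.022 + 0.21²/2)·0.3333] / 0.1212 = [-0.0301 + 0.0147] / 0.1212 = -0.1270 ≈ -0.13
d₂ = d₁ − σ√T = -0.1270 − 0.1212 = -0.2482 ≈ -0.25
exp(−rT) = exp(−0.022·0.3333) = 0.9927
N(−d₂) = N(0.25) = 0.5987;  N(−d₁) = N(0.13) = 0.5517
P = 270·0.9927·0.5987 − 262·0.5517 = 160.4690 − 144.5454 = 15.9236

€15.92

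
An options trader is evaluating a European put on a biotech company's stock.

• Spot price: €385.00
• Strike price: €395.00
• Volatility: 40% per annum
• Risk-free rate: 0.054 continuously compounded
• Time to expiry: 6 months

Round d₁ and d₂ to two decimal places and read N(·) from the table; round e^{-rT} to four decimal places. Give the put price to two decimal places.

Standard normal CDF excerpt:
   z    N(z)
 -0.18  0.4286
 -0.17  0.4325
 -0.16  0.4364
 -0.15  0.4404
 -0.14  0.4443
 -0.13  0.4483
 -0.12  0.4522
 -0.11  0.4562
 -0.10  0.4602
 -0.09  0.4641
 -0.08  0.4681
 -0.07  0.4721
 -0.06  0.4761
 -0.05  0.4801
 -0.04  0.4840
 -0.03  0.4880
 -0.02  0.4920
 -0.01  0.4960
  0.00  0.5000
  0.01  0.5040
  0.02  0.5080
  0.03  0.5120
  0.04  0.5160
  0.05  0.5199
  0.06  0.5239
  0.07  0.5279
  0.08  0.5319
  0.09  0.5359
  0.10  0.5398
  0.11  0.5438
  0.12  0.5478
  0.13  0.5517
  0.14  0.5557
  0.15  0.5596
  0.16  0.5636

T = 0.5;  σ√T = 0.2828
d₁ = [ln(385/395) + (0.054 + 0.4²/2)·0.5] / 0.2828 = [-0.0256 + 0.0670] / 0.2828 = 0.1462 which rounds to 0.15
d₂ = d₁ − σ√T = 0.1462 − 0.2828 = -0.1366 which rounds to -0.14
e^(−rT) = e^(−0.054·0.5) = 0.9734
N(−d₂) = N(0.14) = 0.5557;  N(−d₁) = N(-0.15) = 0.4404
P = 395·0.9734·0.5557 − 385·0.4404 = 213.6628 − 169.5540 = 44.1088

€44.11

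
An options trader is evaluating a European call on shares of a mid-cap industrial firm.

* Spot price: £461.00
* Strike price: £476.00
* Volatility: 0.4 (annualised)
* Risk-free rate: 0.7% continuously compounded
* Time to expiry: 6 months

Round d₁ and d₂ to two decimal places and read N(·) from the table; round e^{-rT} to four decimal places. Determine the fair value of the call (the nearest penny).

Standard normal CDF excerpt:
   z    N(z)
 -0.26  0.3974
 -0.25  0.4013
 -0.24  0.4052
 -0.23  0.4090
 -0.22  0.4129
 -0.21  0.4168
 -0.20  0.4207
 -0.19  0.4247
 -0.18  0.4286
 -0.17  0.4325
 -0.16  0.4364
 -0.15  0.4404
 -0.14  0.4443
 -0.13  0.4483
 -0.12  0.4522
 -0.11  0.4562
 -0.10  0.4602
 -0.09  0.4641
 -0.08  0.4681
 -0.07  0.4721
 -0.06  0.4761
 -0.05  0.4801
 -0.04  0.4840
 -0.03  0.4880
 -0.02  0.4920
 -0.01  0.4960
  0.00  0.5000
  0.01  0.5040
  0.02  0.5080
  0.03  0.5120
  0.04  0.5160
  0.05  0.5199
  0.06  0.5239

σ√T = 0.4 × 0.7071 = 0.2828
d₁ = [ln(461/476) + (0.007 + 0.4²/2)·0.5] / 0.2828 = [-0.0320 + 0.0435] / 0.2828 = 0.0406 which rounds to 0.04
d₂ = d₁ − σ√T = 0.0406 − 0.2828 = -0.2423 which rounds to -0.24
exp(−rT) = exp(−0.007·0.5) = 0.9965
C = 461·N(0.04) − 476·0.9965·N(-0.24) = 461·0.5160 − 476·0.9965·0.4052 = 237.8760 − 192.2001 = 45.6759

£45.68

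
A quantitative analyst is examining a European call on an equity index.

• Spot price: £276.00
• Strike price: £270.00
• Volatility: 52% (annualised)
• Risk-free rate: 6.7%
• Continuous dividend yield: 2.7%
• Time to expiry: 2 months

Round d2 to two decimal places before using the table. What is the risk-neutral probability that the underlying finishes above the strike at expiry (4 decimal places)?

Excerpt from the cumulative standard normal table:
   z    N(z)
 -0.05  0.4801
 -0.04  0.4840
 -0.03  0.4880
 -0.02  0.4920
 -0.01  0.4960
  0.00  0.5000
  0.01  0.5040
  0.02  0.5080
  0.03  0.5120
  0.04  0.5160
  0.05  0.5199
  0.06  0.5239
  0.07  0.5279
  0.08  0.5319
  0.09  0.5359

T = 0.1667;  σ√T = 0.2123
d₁ = [ln(276/270) + (0.067 − 0.027 + 0.52²/2)·0.1667] / 0.2123 = [0.0220 + 0.0292] / 0.2123 = 0.2411 → 0.24
d₂ = d₁ − σ√T = 0.2411 − 0.2123 = 0.0288 → 0.03
Risk-neutral Pr[S_T > K] = N(d₂) = N(0.03) = 0.5120

0.5120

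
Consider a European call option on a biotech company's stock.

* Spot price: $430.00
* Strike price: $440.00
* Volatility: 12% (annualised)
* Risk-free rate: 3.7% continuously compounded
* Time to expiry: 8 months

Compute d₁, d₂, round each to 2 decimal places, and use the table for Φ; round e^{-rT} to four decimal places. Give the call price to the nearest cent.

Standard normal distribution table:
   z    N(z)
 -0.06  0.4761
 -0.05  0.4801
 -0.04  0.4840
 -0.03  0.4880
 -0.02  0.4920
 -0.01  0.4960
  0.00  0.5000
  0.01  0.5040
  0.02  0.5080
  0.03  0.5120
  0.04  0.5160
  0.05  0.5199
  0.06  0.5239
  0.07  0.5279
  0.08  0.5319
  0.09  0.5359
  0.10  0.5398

$17.52

σ√T = 0.12 × 0.8165 = 0.0980
ln(S/K) + (r + σ²/2)T = ln(430/440) + (0.037 + 0.12²/2)·0.6667 = -0.0230 + 0.0295 = 0.0065
d₁ = 0.0065 / 0.0980 = 0.0661 ≈ 0.07
d₂ = d₁ − σ√T = 0.0661 − 0.0980 = -0.0319 ≈ -0.03
exp(−rT) = exp(−0.037·0.6667) = 0.9756
N(d₁) = N(0.07) = 0.5279;  N(d₂) = N(-0.03) = 0.4880
C = 430·0.5279 − 440·0.9756·0.4880 = 226.9970 − 209.4808 = 17.5162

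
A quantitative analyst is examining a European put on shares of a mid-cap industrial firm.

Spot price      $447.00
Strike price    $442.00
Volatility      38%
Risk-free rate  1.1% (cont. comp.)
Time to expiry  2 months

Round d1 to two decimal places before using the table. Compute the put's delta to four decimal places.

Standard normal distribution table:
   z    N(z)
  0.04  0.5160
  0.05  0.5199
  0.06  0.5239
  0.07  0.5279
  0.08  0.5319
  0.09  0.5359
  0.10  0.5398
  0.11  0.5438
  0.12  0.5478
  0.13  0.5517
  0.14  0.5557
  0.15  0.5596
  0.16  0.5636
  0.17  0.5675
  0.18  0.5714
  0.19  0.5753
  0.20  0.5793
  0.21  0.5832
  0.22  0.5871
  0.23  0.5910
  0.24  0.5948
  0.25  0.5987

-0.4364

T = 0.1667;  σ√T = 0.1551
d₁ = [ln(447/442) + (0.011 + 0.38²/2)·0.1667] / 0.1551 = [0.0112 + 0.0139] / 0.1551 = 0.1619 ⇒ 0.16
N(d₁) = N(0.16) = 0.5636
Δ_put = N(d₁) − 1 = 0.5636 − 1 = -0.4364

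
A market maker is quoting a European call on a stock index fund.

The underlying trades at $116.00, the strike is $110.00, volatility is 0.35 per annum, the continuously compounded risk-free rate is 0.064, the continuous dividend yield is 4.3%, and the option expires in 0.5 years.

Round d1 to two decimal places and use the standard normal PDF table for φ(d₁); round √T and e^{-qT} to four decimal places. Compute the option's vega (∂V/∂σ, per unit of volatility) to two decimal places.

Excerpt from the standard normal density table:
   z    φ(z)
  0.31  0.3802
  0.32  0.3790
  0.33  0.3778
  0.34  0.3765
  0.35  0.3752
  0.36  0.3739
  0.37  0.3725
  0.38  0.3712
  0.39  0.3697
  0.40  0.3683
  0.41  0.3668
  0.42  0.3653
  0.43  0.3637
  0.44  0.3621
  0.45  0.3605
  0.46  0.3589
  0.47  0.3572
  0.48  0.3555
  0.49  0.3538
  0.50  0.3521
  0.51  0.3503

29.80

σ√T = 0.35 × 0.7071 = 0.2475
ln(S/K) + (r − q + σ²/2)T = ln(116/110) + (0.064 − 0.043 + 0.35²/2)·0.5 = 0.0531 + 0.0411 = 0.0942
d₁ = 0.0942 / 0.2475 = 0.3808 ⇒ 0.38
√T = √0.5 = 0.7071
φ(d₁) = φ(0.38) = 0.3712
exp(−qT) = exp(−0.043·0.5) = 0.9787
vega = S·exp(−qT)·φ(d₁)·√T = 116·0.9787·0.3712·0.7071 = 29.7986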